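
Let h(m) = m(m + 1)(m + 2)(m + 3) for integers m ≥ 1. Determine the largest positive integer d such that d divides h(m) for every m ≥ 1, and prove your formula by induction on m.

Computing the first values: h(1) = 24 and h(2) = 120; gcd(24, 120) = 24, so d ≤ 24.
We prove 24 | m(m + 1)(m + 2)(m + 3) for all m ≥ 1 by induction on m.
Base case (m = 1): h(1) = 24 = 24·(1), so 24 | h(1).
For the inductive step, assume it holds for an arbitrary j ≥ 1, i.e. 24 | h(j). Then
h(j+1) − h(j) = (j+1)·(j+2)·(j+3)·(j+4) − j·(j+1)·(j+2)·(j+3) = (j+1)·(j+2)·(j+3)·[(j+4) − j] = 4·(j+1)·(j+2)·(j+3). The product of 3 consecutive integers is divisible by (3)! = 6, so h(j+1) − h(j) is divisible by 4·6 = 24. By the inductive hypothesis 24 | h(j), hence 24 | h(j+1).
By the principle of mathematical induction, the result holds for all m ≥ 1.
Therefore the largest such d is 24.

d = 24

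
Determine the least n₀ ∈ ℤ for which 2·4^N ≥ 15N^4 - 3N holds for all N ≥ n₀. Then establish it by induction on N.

n₀ = 8

At N = 7: 32768 < 35994, so the inequality fails and n₀ ≥ 8. We prove 2·4^N ≥ 15N^4 - 3N for all N ≥ 8.
Base step (N = 8): 2·4^N = 131072 and 15N^4 - 3N = 61416, so 131072 ≥ 61416.
For the inductive step, assume it holds for an arbitrary j ≥ 8, so 2·4^j ≥ 15j^4 - 3j.
Then 2·4^(j + 1) = 4·(2·4^j) ≥ 4·(15j^4 - 3j).
Also, for j ≥ 8 we have 4·(15j^4 - 3j) ≥ 15(j+1)^4 - 3(j+1), since 4·(15j^4 - 3j) − (15(j+1)^4 - 3(j+1)) = 45j^4 - 60j^3 - 90j^2 - 69j - 12, which is nonnegative for all j ≥ 8.
Combining, 2·4^(j + 1) ≥ 15(j+1)^4 - 3(j+1).
Hence, by induction on N, the claim holds for every N ≥ 8.
Hence the smallest such n₀ is 8.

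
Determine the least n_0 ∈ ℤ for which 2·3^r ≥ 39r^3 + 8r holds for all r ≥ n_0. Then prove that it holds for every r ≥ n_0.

At r = 8: 13122 < 20032, so the inequality fails and n_0 ≥ 9. We prove 2·3^r ≥ 39r^3 + 8r for all r ≥ 9.
Base step (r = 9): 2·3^r = 39366 and 39r^3 + 8r = 28503, so 39366 ≥ 28503.
Suppose the result is true for r = i, so 2·3^i ≥ 39i^3 + 8i.
Then 2·3^(i + 1) = 3·(2·3^i) ≥ 3·(39i^3 + 8i).
Also, for i ≥ 9 we have 3·(39i^3 + 8i) ≥ 39(i+1)^3 + 8(i+1), since 3·(39i^3 + 8i) − (39(i+1)^3 + 8(i+1)) = 78i^3 - 117i^2 - 101i - 47, which is nonnegative for all i ≥ 9.
Combining, 2·3^(i + 1) ≥ 39(i+1)^3 + 8(i+1).
Hence, by induction on r, the claim holds for every r ≥ 9.
Hence the smallest such n_0 is 9.

n_0 = 9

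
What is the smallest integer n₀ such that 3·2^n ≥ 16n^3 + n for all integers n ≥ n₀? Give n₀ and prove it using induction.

n₀ = 14

At n = 13: 24576 < 35165, so the inequality fails and n₀ ≥ 14. We prove 3·2^n ≥ 16n^3 + n for all n ≥ 14.
For the base case n = 14: 3·2^n = 49152 and 16n^3 + n = 43918, so 49152 ≥ 43918.
Suppose the result is true for n = r, so 3·2^r ≥ 16r^3 + r.
Then 3·2^(r + 1) = 2·(3·2^r) ≥ 2·(16r^3 + r).
Also, for r ≥ 14 we have 2·(16r^3 + r) ≥ 16(r+1)^3 + (r+1), since 2·(16r^3 + r) − (16(r+1)^3 + (r+1)) = 16r^3 - 48r^2 - 47r - 17, which is nonnegative for all r ≥ 14.
Combining, 3·2^(r + 1) ≥ 16(r+1)^3 + (r+1).
This completes the induction.
Hence the smallest such n₀ is 14.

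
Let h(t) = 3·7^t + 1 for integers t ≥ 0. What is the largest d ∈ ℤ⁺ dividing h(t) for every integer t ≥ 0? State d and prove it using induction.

d = 2

Computing the first values: h(0) = 4 and h(1) = 22; gcd(4, 22) = 2, so d ≤ 2.
We prove 2 | 3·7^t + 1 for all t ≥ 0 by induction on t.
Base case (t = 0): h(0) = 4 = 2·(2), so 2 | h(0).
Inductive step: assume the claim holds for t = m, i.e. 2 | h(m). Then
h(m+1) = 3·7^(m+1) + 1 = 7·(3·7^m + 1) - 6 = 7·h(m) - 6. The first term is divisible by 2 by the inductive hypothesis, and -6 is divisible by 2. Hence 2 | h(m+1).
By induction, the statement is established for all t ≥ 0.
Therefore the largest such d is 2.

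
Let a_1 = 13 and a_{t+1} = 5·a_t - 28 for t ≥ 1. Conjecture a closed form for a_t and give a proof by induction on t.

a_t = 6·5^(t - 1) + 7

Computing the first terms: a_1 = 13, a_2 = 37, a_3 = 157. This suggests a_t = 6·5^(t - 1) + 7.
For the base case t = 1: the formula gives 13 = 13 = a_1.
Inductive step: assume the claim holds for t = m, so a_m = 6·5^(m - 1) + 7.
Then a_{m+1} = 5·a_m - 28 = 5·(6·5^(m - 1) + 7) - 28 = 6·5^m + 7 = 6·5^((m+1) - 1) + 7,
which is the claimed formula at t = m+1.
This completes the induction.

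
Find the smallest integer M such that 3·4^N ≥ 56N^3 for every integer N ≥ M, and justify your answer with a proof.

At N = 5: 3072 < 7000, so the inequality fails and M ≥ 6. We prove 3·4^N ≥ 56N^3 for all N ≥ 6.
For the base case N = 6: 3·4^N = 12288 and 56N^3 = 12096, so 12288 ≥ 12096.
Suppose the result is true for N = m, so 3·4^m ≥ 56m^3.
Then 3·4^(m + 1) = 4·(3·4^m) ≥ 4·(56m^3).
Also, for m ≥ 6 we have 4·(56m^3) ≥ 56(m+1)^3, since 4 ≥ (1 + 1/m)^3 for all m ≥ 6.
Combining, 3·4^(m + 1) ≥ 56(m+1)^3.
By induction, the statement is established for all N ≥ 6.
Hence the smallest such M is 6.

M = 6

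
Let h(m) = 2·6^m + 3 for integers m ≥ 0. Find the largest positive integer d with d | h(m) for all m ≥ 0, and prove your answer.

d = 5

Computing the first values: h(0) = 5 and h(1) = 15; gcd(5, 15) = 5, so d ≤ 5.
We prove 5 | 2·6^m + 3 for all m ≥ 0 by induction on m.
Base step (m = 0): h(0) = 5 = 5·(1), so 5 | h(0).
Suppose the result is true for m = i, i.e. 5 | h(i). Then
h(i+1) = 2·6^(i+1) + 3 = 6·(2·6^i + 3) - 15 = 6·h(i) - 15. The first term is divisible by 5 by the inductive hypothesis, and -15 is divisible by 5. Hence 5 | h(i+1).
Hence, by induction on m, the claim holds for every m ≥ 0.
Therefore the largest such d is 5.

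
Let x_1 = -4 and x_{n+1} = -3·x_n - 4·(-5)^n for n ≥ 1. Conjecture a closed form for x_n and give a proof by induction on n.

Computing the first terms: x_1 = -4, x_2 = 32, x_3 = -196. This suggests x_n = -2(-3)^n + 2(-5)^n.
Base case (n = 1): the formula gives -4 = -4 = x_1.
Inductive step: assume the claim holds for n = j, so x_j = -2(-3)^j + 2(-5)^j.
Then x_{j+1} = -3·x_j - 4·(-5)^j = -3·(-2(-3)^j + 2(-5)^j) - 4·(-5)^j = -2(-3)^(j + 1) + 2(-5)^(j + 1),
which is the claimed formula at n = j+1.
Hence, by induction on n, the claim holds for every n ≥ 1.

x_n = -2(-3)^n + 2(-5)^n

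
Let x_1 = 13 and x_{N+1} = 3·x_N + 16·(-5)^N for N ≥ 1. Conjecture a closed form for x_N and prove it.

x_N = -2(-5)^N + 3^N

Computing the first terms: x_1 = 13, x_2 = -41, x_3 = 277. This suggests x_N = -2(-5)^N + 3^N.
When N = 1: the formula gives 13 = 13 = x_1.
Inductive step: assume the claim holds for N = p, so x_p = -2(-5)^p + 3^p.
Then x_{p+1} = 3·x_p + 16·(-5)^p = 3·(-2(-5)^p + 3^p) + 16·(-5)^p = -2(-5)^(p + 1) + 3^(p + 1),
which is the claimed formula at N = p+1.
Hence, by induction on N, the claim holds for every N ≥ 1.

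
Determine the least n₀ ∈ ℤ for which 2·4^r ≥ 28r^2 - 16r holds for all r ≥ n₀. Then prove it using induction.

n₀ = 4

At r = 3: 128 < 204, so the inequality fails and n₀ ≥ 4. We prove 2·4^r ≥ 28r^2 - 16r for all r ≥ 4.
When r = 4: 2·4^r = 512 and 28r^2 - 16r = 384, so 512 ≥ 384.
Inductive step: suppose the statement holds for some p ≥ 4, so 2·4^p ≥ 28p^2 - 16p.
Then 2·4^(p + 1) = 4·(2·4^p) ≥ 4·(28p^2 - 16p).
Also, for p ≥ 4 we have 4·(28p^2 - 16p) ≥ 28(p+1)^2 - 16(p+1), since 4·(28p^2 - 16p) − (28(p+1)^2 - 16(p+1)) = 84p^2 - 104p - 12, which is nonnegative for all p ≥ 4.
Combining, 2·4^(p + 1) ≥ 28(p+1)^2 - 16(p+1).
This completes the induction.
Hence the smallest such n₀ is 4.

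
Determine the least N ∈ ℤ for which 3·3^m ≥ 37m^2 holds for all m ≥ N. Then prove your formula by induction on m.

At m = 5: 729 < 925, so the inequality fails and N ≥ 6. We prove 3·3^m ≥ 37m^2 for all m ≥ 6.
When m = 6: 3·3^m = 2187 and 37m^2 = 1332, so 2187 ≥ 1332.
Inductive step: suppose the statement holds for some k ≥ 6, so 3·3^k ≥ 37k^2.
Then 3·3^(k + 1) = 3·(3·3^k) ≥ 3·(37k^2).
Also, for k ≥ 6 we have 3·(37k^2) ≥ 37(k+1)^2, since 3 ≥ (1 + 1/k)^2 for all k ≥ 6.
Combining, 3·3^(k + 1) ≥ 37(k+1)^2.
This completes the induction.
Hence the smallest such N is 6.

N = 6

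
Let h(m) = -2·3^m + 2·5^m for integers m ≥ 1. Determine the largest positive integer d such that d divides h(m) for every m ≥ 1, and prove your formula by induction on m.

Computing the first values: h(1) = 4 and h(2) = 32; gcd(4, 32) = 4, so d ≤ 4.
We prove 4 | -2·3^m + 2·5^m for all m ≥ 1 by induction on m.
Base case (m = 1): h(1) = 4 = 4·(1), so 4 | h(1).
For the inductive step, assume it holds for an arbitrary p ≥ 1, i.e. 4 | h(p). Then
h(p+1) − 5·h(p) = (-2·3^(p+1) + 2·5^(p+1)) − 5·(-2·3^p + 2·5^p) = (-2)·3^p·(3 − 5) = (4)·3^p. Since 4 | h(p) by the inductive hypothesis, 4 | 5·h(p); and 4 | 4 since 4 = 4·1. Therefore 4 | h(p+1).
Hence, by induction on m, the claim holds for every m ≥ 1.
Therefore the largest such d is 4.

d = 4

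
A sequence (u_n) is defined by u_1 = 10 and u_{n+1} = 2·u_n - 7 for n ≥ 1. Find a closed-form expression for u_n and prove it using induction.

u_n = 3·2^(n - 1) + 7

Computing the first terms: u_1 = 10, u_2 = 13, u_3 = 19. This suggests u_n = 3·2^(n - 1) + 7.
Base step (n = 1): the formula gives 10 = 10 = u_1.
Inductive step: assume the claim holds for n = m, so u_m = 3·2^(m - 1) + 7.
Then u_{m+1} = 2·u_m - 7 = 2·(3·2^(m - 1) + 7) - 7 = 3·2^m + 7 = 3·2^((m+1) - 1) + 7,
which is the claimed formula at n = m+1.
This completes the induction.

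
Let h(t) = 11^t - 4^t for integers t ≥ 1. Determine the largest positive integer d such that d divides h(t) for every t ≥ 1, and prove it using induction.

Computing the first values: h(1) = 7 and h(2) = 105; gcd(7, 105) = 7, so d ≤ 7.
We prove 7 | 11^t - 4^t for all t ≥ 1 by induction on t.
For the base case t = 1: h(1) = 7 = 7·(1), so 7 | h(1).
Inductive step: suppose the statement holds for some p ≥ 1, i.e. 7 | h(p). Then
11^{p+1} − 4^{p+1} = 11·11^p − 4·4^p = 11·(11^p − 4^p) + (7)·4^p. The first term is divisible by 7 by the inductive hypothesis, and the second term (7)·4^p is divisible by 7 since 7 | 7. Hence 7 | h(p+1).
This completes the induction.
Therefore the largest such d is 7.

d = 7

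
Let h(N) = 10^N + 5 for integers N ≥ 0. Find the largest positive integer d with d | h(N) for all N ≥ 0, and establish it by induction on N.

d = 3

Computing the first values: h(0) = 6 and h(1) = 15; gcd(6, 15) = 3, so d ≤ 3.
We prove 3 | 10^N + 5 for all N ≥ 0 by induction on N.
For the base case N = 0: h(0) = 6 = 3·(2), so 3 | h(0).
Suppose the result is true for N = k, i.e. 3 | h(k). Then
h(k+1) = 10^(k+1) + 5 = 10·(10^k + 5) - 45 = 10·h(k) - 45. The first term is divisible by 3 by the inductive hypothesis, and -45 is divisible by 3. Hence 3 | h(k+1).
By the principle of mathematical induction, the result holds for all N ≥ 0.
Therefore the largest such d is 3.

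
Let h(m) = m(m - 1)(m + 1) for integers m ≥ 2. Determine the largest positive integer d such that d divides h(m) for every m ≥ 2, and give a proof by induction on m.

Computing the first values: h(2) = 6 and h(3) = 24; gcd(6, 24) = 6, so d ≤ 6.
We prove 6 | m(m - 1)(m + 1) for all m ≥ 2 by induction on m.
For the base case m = 2: h(2) = 6 = 6·(1), so 6 | h(2).
For the inductive step, assume it holds for an arbitrary j ≥ 2, i.e. 6 | h(j). Then
h(j+1) − h(j) = j·(j+1)·(j+2) − (j-1)·j·(j+1) = j·(j+1)·[(j+2) − (j-1)] = 3·j·(j+1). The product of 2 consecutive integers is divisible by (2)! = 2, so h(j+1) − h(j) is divisible by 3·2 = 6. By the inductive hypothesis 6 | h(j), hence 6 | h(j+1).
Hence, by induction on m, the claim holds for every m ≥ 2.
Therefore the largest such d is 6.

d = 6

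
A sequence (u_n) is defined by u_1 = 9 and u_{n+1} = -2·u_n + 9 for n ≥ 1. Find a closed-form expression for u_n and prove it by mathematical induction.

Computing the first terms: u_1 = 9, u_2 = -9, u_3 = 27. This suggests u_n = -3(-2)^n + 3.
For the base case n = 1: the formula gives 9 = 9 = u_1.
Suppose the result is true for n = p, so u_p = -3(-2)^p + 3.
Then u_{p+1} = -2·u_p + 9 = -2·(-3(-2)^p + 3) + 9 = -3(-2)^(p + 1) + 3,
which is the claimed formula at n = p+1.
Hence, by induction on n, the claim holds for every n ≥ 1.

u_n = -3(-2)^n + 3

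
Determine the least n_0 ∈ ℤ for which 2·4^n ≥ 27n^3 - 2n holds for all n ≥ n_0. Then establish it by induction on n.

n_0 = 6

At n = 5: 2048 < 3365, so the inequality fails and n_0 ≥ 6. We prove 2·4^n ≥ 27n^3 - 2n for all n ≥ 6.
Base case (n = 6): 2·4^n = 8192 and 27n^3 - 2n = 5820, so 8192 ≥ 5820.
Inductive step: suppose the statement holds for some p ≥ 6, so 2·4^p ≥ 27p^3 - 2p.
Then 2·4^(p + 1) = 4·(2·4^p) ≥ 4·(27p^3 - 2p).
Also, for p ≥ 6 we have 4·(27p^3 - 2p) ≥ 27(p+1)^3 - 2(p+1), since 4·(27p^3 - 2p) − (27(p+1)^3 - 2(p+1)) = 81p^3 - 81p^2 - 87p - 25, which is nonnegative for all p ≥ 6.
Combining, 2·4^(p + 1) ≥ 27(p+1)^3 - 2(p+1).
This completes the induction.
Hence the smallest such n_0 is 6.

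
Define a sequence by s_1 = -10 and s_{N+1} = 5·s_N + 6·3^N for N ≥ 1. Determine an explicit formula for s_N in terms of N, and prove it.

s_N = -3^(N + 1) - 5^(N - 1)

Computing the first terms: s_1 = -10, s_2 = -32, s_3 = -106. This suggests s_N = -3^(N + 1) - 5^(N - 1).
Base case (N = 1): the formula gives -10 = -10 = s_1.
Inductive step: assume the claim holds for N = j, so s_j = -3^(j + 1) - 5^(j - 1).
Then s_{j+1} = 5·s_j + 6·3^j = 5·(-3^(j + 1) - 5^(j - 1)) + 6·3^j = -3^(j + 2) - 5^j = -3^((j+1) + 1) - 5^((j+1) - 1),
which is the claimed formula at N = j+1.
Hence, by induction on N, the claim holds for every N ≥ 1.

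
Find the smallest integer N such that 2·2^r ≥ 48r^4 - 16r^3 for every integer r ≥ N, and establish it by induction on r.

At r = 22: 8388608 < 11073920, so the inequality fails and N ≥ 23. We prove 2·2^r ≥ 48r^4 - 16r^3 for all r ≥ 23.
Base step (r = 23): 2·2^r = 16777216 and 48r^4 - 16r^3 = 13237696, so 16777216 ≥ 13237696.
Inductive step: suppose the statement holds for some j ≥ 23, so 2·2^j ≥ 48j^4 - 16j^3.
Then 2·2^(j + 1) = 2·(2·2^j) ≥ 2·(48j^4 - 16j^3).
Also, for j ≥ 23 we have 2·(48j^4 - 16j^3) ≥ 48(j+1)^4 - 16(j+1)^3, since 2·(48j^4 - 16j^3) − (48(j+1)^4 - 16(j+1)^3) = 48j^4 - 208j^3 - 240j^2 - 144j - 32, which is nonnegative for all j ≥ 23.
Combining, 2·2^(j + 1) ≥ 48(j+1)^4 - 16(j+1)^3.
This completes the induction.
Hence the smallest such N is 23.

N = 23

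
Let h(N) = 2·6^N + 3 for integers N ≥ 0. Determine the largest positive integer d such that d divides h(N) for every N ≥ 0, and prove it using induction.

d = 5

Computing the first values: h(0) = 5 and h(1) = 15; gcd(5, 15) = 5, so d ≤ 5.
We prove 5 | 2·6^N + 3 for all N ≥ 0 by induction on N.
When N = 0: h(0) = 5 = 5·(1), so 5 | h(0).
Suppose the result is true for N = i, i.e. 5 | h(i). Then
h(i+1) = 2·6^(i+1) + 3 = 6·(2·6^i + 3) - 15 = 6·h(i) - 15. The first term is divisible by 5 by the inductive hypothesis, and -15 is divisible by 5. Hence 5 | h(i+1).
By induction, the statement is established for all N ≥ 0.
Therefore the largest such d is 5.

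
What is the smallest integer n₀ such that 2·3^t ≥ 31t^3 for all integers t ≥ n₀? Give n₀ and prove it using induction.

n₀ = 9

At t = 8: 13122 < 15872, so the inequality fails and n₀ ≥ 9. We prove 2·3^t ≥ 31t^3 for all t ≥ 9.
Base step (t = 9): 2·3^t = 39366 and 31t^3 = 22599, so 39366 ≥ 22599.
Inductive step: suppose the statement holds for some j ≥ 9, so 2·3^j ≥ 31j^3.
Then 2·3^(j + 1) = 3·(2·3^j) ≥ 3·(31j^3).
Also, for j ≥ 9 we have 3·(31j^3) ≥ 31(j+1)^3, since 3 ≥ (1 + 1/j)^3 for all j ≥ 9.
Combining, 2·3^(j + 1) ≥ 31(j+1)^3.
Hence, by induction on t, the claim holds for every t ≥ 9.
Hence the smallest such n₀ is 9.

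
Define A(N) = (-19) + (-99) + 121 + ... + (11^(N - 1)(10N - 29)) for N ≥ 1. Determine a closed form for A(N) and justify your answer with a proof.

We claim A(N) = 11^N(N - 3) + 3 for all N ≥ 1.
Base step (N = 1): A(1) = -19, and the closed form gives -19. They agree.
Inductive step: assume the claim holds for N = p, so A(p) = 11^p(p - 3) + 3.
Then A(p+1) = A(p) + (11^p(10p - 19)) = (11^p(p - 3) + 3) + (11^p(10p - 19)).
Simplifying, A(p+1) = 11·11^p·p - 22·11^p + 3 = 11^(p+1)((p+1) - 3) + 3,
which is the closed form with N = p+1.
By the principle of mathematical induction, the result holds for all N ≥ 1.

A(N) = 11^N(N - 3) + 3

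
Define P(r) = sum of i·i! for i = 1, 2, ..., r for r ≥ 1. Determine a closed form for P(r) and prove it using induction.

P(r) = (r + 1)! - 1

We claim P(r) = (r + 1)! - 1 for all r ≥ 1.
Base case (r = 1): P(1) = 1, and the closed form gives 1. They agree.
Suppose the result is true for r = i, so P(i) = (i + 1)! - 1.
Then P(i+1) = P(i) + ((i + 1)(i + 1)!) = ((i + 1)! - 1) + ((i + 1)(i + 1)!).
Simplifying, P(i+1) = ((i+1) + 1)! - 1,
which is the closed form with r = i+1.
By induction, the statement is established for all r ≥ 1.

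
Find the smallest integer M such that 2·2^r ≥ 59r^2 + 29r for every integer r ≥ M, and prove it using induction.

M = 13

At r = 12: 8192 < 8844, so the inequality fails and M ≥ 13. We prove 2·2^r ≥ 59r^2 + 29r for all r ≥ 13.
Base case (r = 13): 2·2^r = 16384 and 59r^2 + 29r = 10348, so 16384 ≥ 10348.
Inductive step: suppose the statement holds for some k ≥ 13, so 2·2^k ≥ 59k^2 + 29k.
Then 2·2^(k + 1) = 2·(2·2^k) ≥ 2·(59k^2 + 29k).
Also, for k ≥ 13 we have 2·(59k^2 + 29k) ≥ 59(k+1)^2 + 29(k+1), since 2·(59k^2 + 29k) − (59(k+1)^2 + 29(k+1)) = 59k^2 - 89k - 88, which is nonnegative for all k ≥ 13.
Combining, 2·2^(k + 1) ≥ 59(k+1)^2 + 29(k+1).
By the principle of mathematical induction, the result holds for all r ≥ 13.
Hence the smallest such M is 13.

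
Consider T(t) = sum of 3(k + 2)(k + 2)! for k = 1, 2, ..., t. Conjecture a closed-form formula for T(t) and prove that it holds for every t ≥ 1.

We claim T(t) = 3(t + 3)! - 18 for all t ≥ 1.
Base step (t = 1): T(1) = 54, and the closed form gives 54. They agree.
Inductive step: assume the claim holds for t = k, so T(k) = 3(k + 3)! - 18.
Then T(k+1) = T(k) + (3(k + 3)(k + 3)!) = (3(k + 3)! - 18) + (3(k + 3)(k + 3)!).
Simplifying, T(k+1) = 3((k+1) + 3)! - 18,
which is the closed form with t = k+1.
This completes the induction.

T(t) = 3(t + 3)! - 18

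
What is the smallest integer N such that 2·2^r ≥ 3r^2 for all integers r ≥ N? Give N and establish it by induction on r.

At r = 5: 64 < 75, so the inequality fails and N ≥ 6. We prove 2·2^r ≥ 3r^2 for all r ≥ 6.
Base step (r = 6): 2·2^r = 128 and 3r^2 = 108, so 128 ≥ 108.
For the inductive step, assume it holds for an arbitrary k ≥ 6, so 2·2^k ≥ 3k^2.
Then 2·2^(k + 1) = 2·(2·2^k) ≥ 2·(3k^2).
Also, for k ≥ 6 we have 2·(3k^2) ≥ 3(k+1)^2, since 2 ≥ (1 + 1/k)^2 for all k ≥ 6.
Combining, 2·2^(k + 1) ≥ 3(k+1)^2.
This completes the induction.
Hence the smallest such N is 6.

N = 6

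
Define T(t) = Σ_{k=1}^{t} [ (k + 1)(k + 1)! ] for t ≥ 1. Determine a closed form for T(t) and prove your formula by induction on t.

We claim T(t) = (t + 2)! - 2 for all t ≥ 1.
When t = 1: T(1) = 4, and the closed form gives 4. They agree.
Inductive step: suppose the statement holds for some k ≥ 1, so T(k) = (k + 2)! - 2.
Then T(k+1) = T(k) + ((k + 2)(k + 2)!) = ((k + 2)! - 2) + ((k + 2)(k + 2)!).
Simplifying, T(k+1) = ((k+1) + 2)! - 2,
which is the closed form with t = k+1.
This completes the induction.

T(t) = (t + 2)! - 2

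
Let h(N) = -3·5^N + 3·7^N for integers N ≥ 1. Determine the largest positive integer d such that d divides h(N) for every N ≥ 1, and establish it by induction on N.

d = 6

Computing the first values: h(1) = 6 and h(2) = 72; gcd(6, 72) = 6, so d ≤ 6.
We prove 6 | -3·5^N + 3·7^N for all N ≥ 1 by induction on N.
Base step (N = 1): h(1) = 6 = 6·(1), so 6 | h(1).
Suppose the result is true for N = r, i.e. 6 | h(r). Then
h(r+1) − 7·h(r) = (-3·5^(r+1) + 3·7^(r+1)) − 7·(-3·5^r + 3·7^r) = (-3)·5^r·(5 − 7) = (6)·5^r. Since 6 | h(r) by the inductive hypothesis, 6 | 7·h(r); and 6 | 6 since 6 = 6·1. Therefore 6 | h(r+1).
By the principle of mathematical induction, the result holds for all N ≥ 1.
Therefore the largest such d is 6.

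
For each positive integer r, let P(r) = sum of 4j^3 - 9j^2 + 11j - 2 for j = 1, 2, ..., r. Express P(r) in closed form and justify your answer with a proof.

P(r) = r(r^3 - r^2 + 2r + 2)

We claim P(r) = r(r^3 - r^2 + 2r + 2) for all r ≥ 1.
When r = 1: P(1) = 4, and the closed form gives 4. They agree.
Inductive step: suppose the statement holds for some j ≥ 1, so P(j) = j(j^3 - j^2 + 2j + 2).
Then P(j+1) = P(j) + (4j^3 + 3j^2 + 5j + 4) = (j(j^3 - j^2 + 2j + 2)) + (4j^3 + 3j^2 + 5j + 4).
Simplifying, P(j+1) = (j + 1)(j^3 + 2j^2 + 3j + 4) = (j+1)((j+1)^3 - (j+1)^2 + 2(j+1) + 2),
which is the closed form with r = j+1.
By the principle of mathematical induction, the result holds for all r ≥ 1.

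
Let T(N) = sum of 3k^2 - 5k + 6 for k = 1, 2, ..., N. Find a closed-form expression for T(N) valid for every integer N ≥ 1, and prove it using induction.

T(N) = N(N^2 - N + 4)

We claim T(N) = N(N^2 - N + 4) for all N ≥ 1.
For the base case N = 1: T(1) = 4, and the closed form gives 4. They agree.
Suppose the result is true for N = k, so T(k) = k(k^2 - k + 4).
Then T(k+1) = T(k) + (3k^2 + k + 4) = (k(k^2 - k + 4)) + (3k^2 + k + 4).
Simplifying, T(k+1) = (k + 1)(k^2 + k + 4) = (k+1)((k+1)^2 - (k+1) + 4),
which is the closed form with N = k+1.
This completes the induction.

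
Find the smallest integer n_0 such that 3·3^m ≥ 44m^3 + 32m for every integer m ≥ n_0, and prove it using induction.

At m = 8: 19683 < 22784, so the inequality fails and n_0 ≥ 9. We prove 3·3^m ≥ 44m^3 + 32m for all m ≥ 9.
Base case (m = 9): 3·3^m = 59049 and 44m^3 + 32m = 32364, so 59049 ≥ 32364.
For the inductive step, assume it holds for an arbitrary j ≥ 9, so 3·3^j ≥ 44j^3 + 32j.
Then 3·3^(j + 1) = 3·(3·3^j) ≥ 3·(44j^3 + 32j).
Also, for j ≥ 9 we have 3·(44j^3 + 32j) ≥ 44(j+1)^3 + 32(j+1), since 3·(44j^3 + 32j) − (44(j+1)^3 + 32(j+1)) = 88j^3 - 132j^2 - 68j - 76, which is nonnegative for all j ≥ 9.
Combining, 3·3^(j + 1) ≥ 44(j+1)^3 + 32(j+1).
By the principle of mathematical induction, the result holds for all m ≥ 9.
Hence the smallest such n_0 is 9.

n_0 = 9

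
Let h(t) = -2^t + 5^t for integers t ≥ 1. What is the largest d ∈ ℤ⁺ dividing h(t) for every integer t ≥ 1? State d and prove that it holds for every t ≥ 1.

d = 3

Computing the first values: h(1) = 3 and h(2) = 21; gcd(3, 21) = 3, so d ≤ 3.
We prove 3 | -2^t + 5^t for all t ≥ 1 by induction on t.
When t = 1: h(1) = 3 = 3·(1), so 3 | h(1).
Inductive step: suppose the statement holds for some i ≥ 1, i.e. 3 | h(i). Then
5^{i+1} − 2^{i+1} = 5·5^i − 2·2^i = 5·(5^i − 2^i) + (3)·2^i. The first term is divisible by 3 by the inductive hypothesis, and the second term (3)·2^i is divisible by 3 since 3 | 3. Hence 3 | h(i+1).
By the principle of mathematical induction, the result holds for all t ≥ 1.
Therefore the largest such d is 3.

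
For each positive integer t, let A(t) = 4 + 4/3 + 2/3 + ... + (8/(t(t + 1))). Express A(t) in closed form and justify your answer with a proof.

A(t) = 8t/(t + 1)

We claim A(t) = 8t/(t + 1) for all t ≥ 1.
Base case (t = 1): A(1) = 4, and the closed form gives 4. They agree.
For the inductive step, assume it holds for an arbitrary j ≥ 1, so A(j) = 8j/(j + 1).
Then A(j+1) = A(j) + (8/((j + 1)(j + 2))) = (8j/(j + 1)) + (8/((j + 1)(j + 2))).
Simplifying, A(j+1) = 8(j + 1)/(j + 2) = 8(j+1)/((j+1) + 1),
which is the closed form with t = j+1.
By the principle of mathematical induction, the result holds for all t ≥ 1.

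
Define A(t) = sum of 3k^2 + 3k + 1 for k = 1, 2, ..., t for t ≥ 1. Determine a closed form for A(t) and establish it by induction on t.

A(t) = t(t^2 + 3t + 3)

We claim A(t) = t(t^2 + 3t + 3) for all t ≥ 1.
When t = 1: A(1) = 7, and the closed form gives 7. They agree.
For the inductive step, assume it holds for an arbitrary k ≥ 1, so A(k) = k(k^2 + 3k + 3).
Then A(k+1) = A(k) + (3k^2 + 9k + 7) = (k(k^2 + 3k + 3)) + (3k^2 + 9k + 7).
Simplifying, A(k+1) = (k + 1)(k^2 + 5k + 7) = (k+1)((k+1)^2 + 3(k+1) + 3),
which is the closed form with t = k+1.
By the principle of mathematical induction, the result holds for all t ≥ 1.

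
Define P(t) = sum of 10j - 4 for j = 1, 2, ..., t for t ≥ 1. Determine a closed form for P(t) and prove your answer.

We claim P(t) = t(5t + 1) for all t ≥ 1.
When t = 1: P(1) = 6, and the closed form gives 6. They agree.
Inductive step: assume the claim holds for t = j, so P(j) = j(5j + 1).
Then P(j+1) = P(j) + (10j + 6) = (j(5j + 1)) + (10j + 6).
Simplifying, P(j+1) = (j + 1)(5j + 6) = (j+1)(5(j+1) + 1),
which is the closed form with t = j+1.
Hence, by induction on t, the claim holds for every t ≥ 1.

P(t) = t(5t + 1)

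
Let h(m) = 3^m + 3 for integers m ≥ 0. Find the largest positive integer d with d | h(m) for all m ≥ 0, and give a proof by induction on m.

Computing the first values: h(0) = 4 and h(1) = 6; gcd(4, 6) = 2, so d ≤ 2.
We prove 2 | 3^m + 3 for all m ≥ 0 by induction on m.
For the base case m = 0: h(0) = 4 = 2·(2), so 2 | h(0).
Suppose the result is true for m = r, i.e. 2 | h(r). Then
h(r+1) = 3^(r+1) + 3 = 3·(3^r + 3) - 6 = 3·h(r) - 6. The first term is divisible by 2 by the inductive hypothesis, and -6 is divisible by 2. Hence 2 | h(r+1).
By the principle of mathematical induction, the result holds for all m ≥ 0.
Therefore the largest such d is 2.

d = 2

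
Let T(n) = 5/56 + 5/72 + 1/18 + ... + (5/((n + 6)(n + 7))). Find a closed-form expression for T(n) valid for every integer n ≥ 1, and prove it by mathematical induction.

T(n) = 5n/(7(n + 7))

We claim T(n) = 5n/(7(n + 7)) for all n ≥ 1.
When n = 1: T(1) = 5/56, and the closed form gives 5/56. They agree.
Inductive step: suppose the statement holds for some j ≥ 1, so T(j) = 5j/(7(j + 7)).
Then T(j+1) = T(j) + (5/((j + 7)(j + 8))) = (5j/(7(j + 7))) + (5/((j + 7)(j + 8))).
Simplifying, T(j+1) = 5(j + 1)/(7(j + 8)) = 5(j+1)/(7((j+1) + 7)),
which is the closed form with n = j+1.
By induction, the statement is established for all n ≥ 1.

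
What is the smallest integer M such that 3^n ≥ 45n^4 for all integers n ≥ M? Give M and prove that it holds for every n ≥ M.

M = 13

At n = 12: 531441 < 933120, so the inequality fails and M ≥ 13. We prove 3^n ≥ 45n^4 for all n ≥ 13.
Base case (n = 13): 3^n = 1594323 and 45n^4 = 1285245, so 1594323 ≥ 1285245.
For the inductive step, assume it holds for an arbitrary p ≥ 13, so 3^p ≥ 45p^4.
Then 3^(p + 1) = 3·(3^p) ≥ 3·(45p^4).
Also, for p ≥ 13 we have 3·(45p^4) ≥ 45(p+1)^4, since 3 ≥ (1 + 1/p)^4 for all p ≥ 13.
Combining, 3^(p + 1) ≥ 45(p+1)^4.
By the principle of mathematical induction, the result holds for all n ≥ 13.
Hence the smallest such M is 13.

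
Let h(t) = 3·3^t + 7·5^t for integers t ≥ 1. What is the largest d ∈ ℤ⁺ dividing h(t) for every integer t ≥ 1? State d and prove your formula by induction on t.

Computing the first values: h(1) = 44 and h(2) = 202; gcd(44, 202) = 2, so d ≤ 2.
We prove 2 | 3·3^t + 7·5^t for all t ≥ 1 by induction on t.
When t = 1: h(1) = 44 = 2·(22), so 2 | h(1).
Suppose the result is true for t = j, i.e. 2 | h(j). Then
h(j+1) − 5·h(j) = (3·3^(j+1) + 7·5^(j+1)) − 5·(3·3^j + 7·5^j) = (3)·3^j·(3 − 5) = (-6)·3^j. Since 2 | h(j) by the inductive hypothesis, 2 | 5·h(j); and 2 | -6 since -6 = 2·-3. Therefore 2 | h(j+1).
This completes the induction.
Therefore the largest such d is 2.

d = 2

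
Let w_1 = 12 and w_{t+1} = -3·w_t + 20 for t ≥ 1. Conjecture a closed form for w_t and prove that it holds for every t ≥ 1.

w_t = 7(-3)^(t - 1) + 5

Computing the first terms: w_1 = 12, w_2 = -16, w_3 = 68. This suggests w_t = 7(-3)^(t - 1) + 5.
For the base case t = 1: the formula gives 12 = 12 = w_1.
Inductive step: assume the claim holds for t = i, so w_i = 7(-3)^(i - 1) + 5.
Then w_{i+1} = -3·w_i + 20 = -3·(7(-3)^(i - 1) + 5) + 20 = 7(-3)^i + 5 = 7(-3)^((i+1) - 1) + 5,
which is the claimed formula at t = i+1.
This completes the induction.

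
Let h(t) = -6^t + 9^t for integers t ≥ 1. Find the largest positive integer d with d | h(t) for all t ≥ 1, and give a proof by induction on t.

Computing the first values: h(1) = 3 and h(2) = 45; gcd(3, 45) = 3, so d ≤ 3.
We prove 3 | -6^t + 9^t for all t ≥ 1 by induction on t.
For the base case t = 1: h(1) = 3 = 3·(1), so 3 | h(1).
For the inductive step, assume it holds for an arbitrary j ≥ 1, i.e. 3 | h(j). Then
9^{j+1} − 6^{j+1} = 9·9^j − 6·6^j = 9·(9^j − 6^j) + (3)·6^j. The first term is divisible by 3 by the inductive hypothesis, and the second term (3)·6^j is divisible by 3 since 3 | 3. Hence 3 | h(j+1).
This completes the induction.
Therefore the largest such d is 3.

d = 3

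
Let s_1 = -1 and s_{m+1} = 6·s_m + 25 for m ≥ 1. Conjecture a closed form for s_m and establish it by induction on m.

s_m = 4·6^(m - 1) - 5

Computing the first terms: s_1 = -1, s_2 = 19, s_3 = 139. This suggests s_m = 4·6^(m - 1) - 5.
Base case (m = 1): the formula gives -1 = -1 = s_1.
For the inductive step, assume it holds for an arbitrary i ≥ 1, so s_i = 4·6^(i - 1) - 5.
Then s_{i+1} = 6·s_i + 25 = 6·(4·6^(i - 1) - 5) + 25 = 4·6^i - 5 = 4·6^((i+1) - 1) - 5,
which is the claimed formula at m = i+1.
Hence, by induction on m, the claim holds for every m ≥ 1.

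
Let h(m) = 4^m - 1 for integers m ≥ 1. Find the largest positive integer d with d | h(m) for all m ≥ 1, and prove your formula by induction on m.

Computing the first values: h(1) = 3 and h(2) = 15; gcd(3, 15) = 3, so d ≤ 3.
We prove 3 | 4^m - 1 for all m ≥ 1 by induction on m.
When m = 1: h(1) = 3 = 3·(1), so 3 | h(1).
For the inductive step, assume it holds for an arbitrary k ≥ 1, i.e. 3 | h(k). Then
4^{k+1} − 1^{k+1} = 4·4^k − 1·1^k = 4·(4^k − 1^k) + (3)·1^k. The first term is divisible by 3 by the inductive hypothesis, and the second term (3)·1^k is divisible by 3 since 3 | 3. Hence 3 | h(k+1).
By induction, the statement is established for all m ≥ 1.
Therefore the largest such d is 3.

d = 3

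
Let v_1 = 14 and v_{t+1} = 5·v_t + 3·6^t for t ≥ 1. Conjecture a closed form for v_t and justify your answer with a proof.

Computing the first terms: v_1 = 14, v_2 = 88, v_3 = 548. This suggests v_t = -4·5^(t - 1) + 3·6^t.
For the base case t = 1: the formula gives 14 = 14 = v_1.
Inductive step: suppose the statement holds for some m ≥ 1, so v_m = -4·5^(m - 1) + 3·6^m.
Then v_{m+1} = 5·v_m + 3·6^m = 5·(-4·5^(m - 1) + 3·6^m) + 3·6^m = -4·5^m + 3·6^(m + 1) = -4·5^((m+1) - 1) + 3·6^(m+1),
which is the claimed formula at t = m+1.
Hence, by induction on t, the claim holds for every t ≥ 1.

v_t = -4·5^(t - 1) + 3·6^t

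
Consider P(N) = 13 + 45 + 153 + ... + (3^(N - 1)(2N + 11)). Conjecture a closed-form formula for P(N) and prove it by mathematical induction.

P(N) = 3^N(N + 5) - 5

We claim P(N) = 3^N(N + 5) - 5 for all N ≥ 1.
Base step (N = 1): P(1) = 13, and the closed form gives 13. They agree.
Inductive step: suppose the statement holds for some r ≥ 1, so P(r) = 3^r(r + 5) - 5.
Then P(r+1) = P(r) + (3^r(2r + 13)) = (3^r(r + 5) - 5) + (3^r(2r + 13)).
Simplifying, P(r+1) = 3·3^r·r + 18·3^r - 5 = 3^(r+1)((r+1) + 5) - 5,
which is the closed form with N = r+1.
This completes the induction.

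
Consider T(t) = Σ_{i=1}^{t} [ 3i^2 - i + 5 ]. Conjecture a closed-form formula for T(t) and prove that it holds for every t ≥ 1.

We claim T(t) = t(t^2 + t + 5) for all t ≥ 1.
For the base case t = 1: T(1) = 7, and the closed form gives 7. They agree.
For the inductive step, assume it holds for an arbitrary i ≥ 1, so T(i) = i(i^2 + i + 5).
Then T(i+1) = T(i) + (-i + 3(i + 1)^2 + 4) = (i(i^2 + i + 5)) + (-i + 3(i + 1)^2 + 4).
Simplifying, T(i+1) = (i + 1)(i^2 + 3i + 7) = (i+1)((i+1)^2 + (i+1) + 5),
which is the closed form with t = i+1.
Hence, by induction on t, the claim holds for every t ≥ 1.

T(t) = t(t^2 + t + 5)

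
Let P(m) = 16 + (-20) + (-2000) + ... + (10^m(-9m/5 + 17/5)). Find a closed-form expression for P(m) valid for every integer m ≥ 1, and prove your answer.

P(m) = 2·10^m(-m + 2) - 4

We claim P(m) = 2·10^m(-m + 2) - 4 for all m ≥ 1.
Base case (m = 1): P(1) = 16, and the closed form gives 16. They agree.
Suppose the result is true for m = j, so P(j) = 2·10^j(-j + 2) - 4.
Then P(j+1) = P(j) + (10^j(-18j + 16)) = (2·10^j(-j + 2) - 4) + (10^j(-18j + 16)).
Simplifying, P(j+1) = -20·10^j·j + 20·10^j - 4 = 2·10^(j+1)(-(j+1) + 2) - 4,
which is the closed form with m = j+1.
By induction, the statement is established for all m ≥ 1.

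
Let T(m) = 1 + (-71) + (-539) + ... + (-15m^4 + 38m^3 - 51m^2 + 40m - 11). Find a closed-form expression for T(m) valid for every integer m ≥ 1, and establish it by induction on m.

We claim T(m) = -m(3m^4 - 2m^3 + 3m^2 - 4m - 1) for all m ≥ 1.
For the base case m = 1: T(1) = 1, and the closed form gives 1. They agree.
For the inductive step, assume it holds for an arbitrary k ≥ 1, so T(k) = k(-3k^4 + 2k^3 - 3k^2 + 4k + 1).
Then T(k+1) = T(k) + (-15k^4 - 22k^3 - 27k^2 - 8k + 1) = (k(-3k^4 + 2k^3 - 3k^2 + 4k + 1)) + (-15k^4 - 22k^3 - 27k^2 - 8k + 1).
Simplifying, T(k+1) = -(k + 1)(3k^4 + 10k^3 + 15k^2 + 8k - 1) = -(k+1)(3(k+1)^4 - 2(k+1)^3 + 3(k+1)^2 - 4(k+1) - 1),
which is the closed form with m = k+1.
By induction, the statement is established for all m ≥ 1.

T(m) = -m(3m^4 - 2m^3 + 3m^2 - 4m - 1)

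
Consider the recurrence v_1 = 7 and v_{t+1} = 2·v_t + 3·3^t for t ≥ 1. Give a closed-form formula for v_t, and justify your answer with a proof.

Computing the first terms: v_1 = 7, v_2 = 23, v_3 = 73. This suggests v_t = -2^t + 3^(t + 1).
Base step (t = 1): the formula gives 7 = 7 = v_1.
For the inductive step, assume it holds for an arbitrary m ≥ 1, so v_m = -2^m + 3^(m + 1).
Then v_{m+1} = 2·v_m + 3·3^m = 2·(-2^m + 3^(m + 1)) + 3·3^m = -2^(m + 1) + 3^(m + 2) = -2^(m+1) + 3^((m+1) + 1),
which is the claimed formula at t = m+1.
Hence, by induction on t, the claim holds for every t ≥ 1.

v_t = -2^t + 3^(t + 1)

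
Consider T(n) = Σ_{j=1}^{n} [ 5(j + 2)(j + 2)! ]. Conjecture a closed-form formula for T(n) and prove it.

T(n) = 5(n + 3)! - 30

We claim T(n) = 5(n + 3)! - 30 for all n ≥ 1.
Base case (n = 1): T(1) = 90, and the closed form gives 90. They agree.
Inductive step: suppose the statement holds for some j ≥ 1, so T(j) = 5(j + 3)! - 30.
Then T(j+1) = T(j) + (5(j + 3)(j + 3)!) = (5(j + 3)! - 30) + (5(j + 3)(j + 3)!).
Simplifying, T(j+1) = 5((j+1) + 3)! - 30,
which is the closed form with n = j+1.
This completes the induction.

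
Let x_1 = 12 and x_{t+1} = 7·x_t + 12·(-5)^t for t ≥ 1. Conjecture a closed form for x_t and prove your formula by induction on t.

x_t = -(-5)^t + 7^t

Computing the first terms: x_1 = 12, x_2 = 24, x_3 = 468. This suggests x_t = -(-5)^t + 7^t.
When t = 1: the formula gives 12 = 12 = x_1.
Inductive step: assume the claim holds for t = k, so x_k = -(-5)^k + 7^k.
Then x_{k+1} = 7·x_k + 12·(-5)^k = 7·(-(-5)^k + 7^k) + 12·(-5)^k = -(-5)^(k + 1) + 7^(k + 1),
which is the claimed formula at t = k+1.
This completes the induction.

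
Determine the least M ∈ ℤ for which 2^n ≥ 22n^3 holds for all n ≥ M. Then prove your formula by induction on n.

At n = 16: 65536 < 90112, so the inequality fails and M ≥ 17. We prove 2^n ≥ 22n^3 for all n ≥ 17.
For the base case n = 17: 2^n = 131072 and 22n^3 = 108086, so 131072 ≥ 108086.
For the inductive step, assume it holds for an arbitrary j ≥ 17, so 2^j ≥ 22j^3.
Then 2^(j + 1) = 2·(2^j) ≥ 2·(22j^3).
Also, for j ≥ 17 we have 2·(22j^3) ≥ 22(j+1)^3, since 2 ≥ (1 + 1/j)^3 for all j ≥ 17.
Combining, 2^(j + 1) ≥ 22(j+1)^3.
By induction, the statement is established for all n ≥ 17.
Hence the smallest such M is 17.

M = 17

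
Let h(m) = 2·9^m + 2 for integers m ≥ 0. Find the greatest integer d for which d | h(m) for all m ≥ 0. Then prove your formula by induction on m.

d = 4

Computing the first values: h(0) = 4 and h(1) = 20; gcd(4, 20) = 4, so d ≤ 4.
We prove 4 | 2·9^m + 2 for all m ≥ 0 by induction on m.
Base step (m = 0): h(0) = 4 = 4·(1), so 4 | h(0).
Inductive step: assume the claim holds for m = i, i.e. 4 | h(i). Then
h(i+1) = 2·9^(i+1) + 2 = 9·(2·9^i + 2) - 16 = 9·h(i) - 16. The first term is divisible by 4 by the inductive hypothesis, and -16 is divisible by 4. Hence 4 | h(i+1).
Hence, by induction on m, the claim holds for every m ≥ 0.
Therefore the largest such d is 4.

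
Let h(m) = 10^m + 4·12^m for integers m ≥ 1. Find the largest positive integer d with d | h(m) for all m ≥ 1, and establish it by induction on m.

d = 2

Computing the first values: h(1) = 58 and h(2) = 676; gcd(58, 676) = 2, so d ≤ 2.
We prove 2 | 10^m + 4·12^m for all m ≥ 1 by induction on m.
When m = 1: h(1) = 58 = 2·(29), so 2 | h(1).
Suppose the result is true for m = p, i.e. 2 | h(p). Then
h(p+1) − 12·h(p) = (10^(p+1) + 4·12^(p+1)) − 12·(10^p + 4·12^p) = (1)·10^p·(10 − 12) = (-2)·10^p. Since 2 | h(p) by the inductive hypothesis, 2 | 12·h(p); and 2 | -2 since -2 = 2·-1. Therefore 2 | h(p+1).
This completes the induction.
Therefore the largest such d is 2.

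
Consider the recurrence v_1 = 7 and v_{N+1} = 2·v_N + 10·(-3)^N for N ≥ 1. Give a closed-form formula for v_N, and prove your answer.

v_N = -2(-3)^N + 2^(N - 1)

Computing the first terms: v_1 = 7, v_2 = -16, v_3 = 58. This suggests v_N = -2(-3)^N + 2^(N - 1).
Base step (N = 1): the formula gives 7 = 7 = v_1.
Suppose the result is true for N = j, so v_j = -2(-3)^j + 2^(j - 1).
Then v_{j+1} = 2·v_j + 10·(-3)^j = 2·(-2(-3)^j + 2^(j - 1)) + 10·(-3)^j = -2(-3)^(j + 1) + 2^j = -2(-3)^(j+1) + 2^((j+1) - 1),
which is the claimed formula at N = j+1.
Hence, by induction on N, the claim holds for every N ≥ 1.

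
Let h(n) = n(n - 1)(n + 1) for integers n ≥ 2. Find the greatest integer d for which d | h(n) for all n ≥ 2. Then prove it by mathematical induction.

Computing the first values: h(2) = 6 and h(3) = 24; gcd(6, 24) = 6, so d ≤ 6.
We prove 6 | n(n - 1)(n + 1) for all n ≥ 2 by induction on n.
Base step (n = 2): h(2) = 6 = 6·(1), so 6 | h(2).
Inductive step: assume the claim holds for n = i, i.e. 6 | h(i). Then
h(i+1) − h(i) = i·(i+1)·(i+2) − (i-1)·i·(i+1) = i·(i+1)·[(i+2) − (i-1)] = 3·i·(i+1). The product of 2 consecutive integers is divisible by (2)! = 2, so h(i+1) − h(i) is divisible by 3·2 = 6. By the inductive hypothesis 6 | h(i), hence 6 | h(i+1).
By the principle of mathematical induction, the result holds for all n ≥ 2.
Therefore the largest such d is 6.

d = 6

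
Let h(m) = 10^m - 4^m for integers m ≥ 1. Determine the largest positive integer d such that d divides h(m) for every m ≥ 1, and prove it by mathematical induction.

d = 6

Computing the first values: h(1) = 6 and h(2) = 84; gcd(6, 84) = 6, so d ≤ 6.
We prove 6 | 10^m - 4^m for all m ≥ 1 by induction on m.
Base case (m = 1): h(1) = 6 = 6·(1), so 6 | h(1).
Inductive step: assume the claim holds for m = j, i.e. 6 | h(j). Then
10^{j+1} − 4^{j+1} = 10·10^j − 4·4^j = 10·(10^j − 4^j) + (6)·4^j. The first term is divisible by 6 by the inductive hypothesis, and the second term (6)·4^j is divisible by 6 since 6 | 6. Hence 6 | h(j+1).
By induction, the statement is established for all m ≥ 1.
Therefore the largest such d is 6.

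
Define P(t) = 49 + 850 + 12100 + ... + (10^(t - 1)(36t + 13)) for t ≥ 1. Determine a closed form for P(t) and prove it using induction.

P(t) = 10^t(4t + 1) - 1

We claim P(t) = 10^t(4t + 1) - 1 for all t ≥ 1.
When t = 1: P(1) = 49, and the closed form gives 49. They agree.
Inductive step: suppose the statement holds for some k ≥ 1, so P(k) = 10^k(4k + 1) - 1.
Then P(k+1) = P(k) + (10^k(36k + 49)) = (10^k(4k + 1) - 1) + (10^k(36k + 49)).
Simplifying, P(k+1) = 40·10^k·k + 50·10^k - 1 = 10^(k+1)(4(k+1) + 1) - 1,
which is the closed form with t = k+1.
This completes the induction.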